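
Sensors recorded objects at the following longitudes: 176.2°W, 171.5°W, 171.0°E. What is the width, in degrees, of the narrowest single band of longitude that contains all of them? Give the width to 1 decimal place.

Sort the longitudes: -176.2°, -171.5°, +171.0°.
Eastward gaps between consecutive values (wrapping around): 4.7°, 342.5°, 12.8°.
Largest gap = 342.5° ⇒ minimal covering band is its complement: 360° − 342.5° = 17.5°.
Band runs from +171.0° eastward to -171.5°, crossing the antimeridian.

17.5°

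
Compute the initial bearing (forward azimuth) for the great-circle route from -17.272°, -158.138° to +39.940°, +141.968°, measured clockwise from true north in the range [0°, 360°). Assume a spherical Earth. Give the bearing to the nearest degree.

318°

Δλ = 141.968 − -158.138 = 300.106°; wrapped into (−180°, 180°]: -59.894°.
θ = atan2( sin Δλ · cos φ₂ , cos φ₁ · sin φ₂ − sin φ₁ · cos φ₂ · cos Δλ )
  = atan2(-0.66329, 0.72722) = -42.367° → normalised to [0°, 360°): 317.633°.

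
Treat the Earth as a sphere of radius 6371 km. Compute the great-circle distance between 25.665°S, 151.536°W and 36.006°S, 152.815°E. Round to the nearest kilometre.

Δλ = 152.815 − -151.536 = 304.351°; wrapped into (−180°, 180°]: -55.649°.
Δφ = -36.006 − -25.665 = -10.341°.
a = sin²(Δφ/2) + cos φ₁ · cos φ₂ · sin²(Δλ/2) = 0.166980.
c = 2·atan2(√a, √(1−a)) = 0.84191 rad → d = 6371·c ≈ 5363.80 km.

5364 km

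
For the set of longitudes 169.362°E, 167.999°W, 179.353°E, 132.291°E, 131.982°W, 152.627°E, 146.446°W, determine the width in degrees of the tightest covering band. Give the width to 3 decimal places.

Sort the longitudes: -167.999°, -146.446°, -131.982°, +132.291°, +152.627°, +169.362°, +179.353°.
Eastward gaps between consecutive values (wrapping around): 21.553°, 14.464°, 264.273°, 20.336°, 16.735°, 9.991°, 12.648°.
Largest gap = 264.273° ⇒ minimal covering band is its complement: 360° − 264.273° = 95.727°.
Band runs from +132.291° eastward to -131.982°, crossing the antimeridian.

95.727°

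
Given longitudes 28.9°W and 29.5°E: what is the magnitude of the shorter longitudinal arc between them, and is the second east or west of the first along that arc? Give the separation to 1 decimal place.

58.4° east

Raw difference: 29.5 − -28.9 = 58.4°.
Normalise into (−180°, 180°]: 58.4° stays 58.4°.
Positive ⇒ the second point lies to the east; separation 58.4°.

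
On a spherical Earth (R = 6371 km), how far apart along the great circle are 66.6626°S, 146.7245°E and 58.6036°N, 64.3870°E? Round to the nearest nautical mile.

8354 nmi

Δλ = 64.3870 − 146.7245 = -82.3375°.
Δφ = 58.6036 − -66.6626 = 125.2662°.
a = sin²(Δφ/2) + cos φ₁ · cos φ₂ · sin²(Δλ/2) = 0.878116.
c = 2·atan2(√a, √(1−a)) = 2.42833 rad → d = 6371·c ≈ 15470.91 km ≈ 8353.62 nmi.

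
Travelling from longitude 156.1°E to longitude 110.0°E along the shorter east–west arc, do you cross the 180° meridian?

No

Signed shortest Δλ = ((110.0 − 156.1 + 180) mod 360) − 180 = -46.1°.
Going west by 46.1° from +156.1° reaches +110.0° without touching 180°.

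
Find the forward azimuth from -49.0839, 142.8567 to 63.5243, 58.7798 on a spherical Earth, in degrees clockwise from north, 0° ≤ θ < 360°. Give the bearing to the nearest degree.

324°

Δλ = 58.7798 − 142.8567 = -84.0769°.
θ = atan2( sin Δλ · cos φ₂ , cos φ₁ · sin φ₂ − sin φ₁ · cos φ₂ · cos Δλ )
  = atan2(-0.44344, 0.62103) = -35.528° → normalised to [0°, 360°): 324.472°.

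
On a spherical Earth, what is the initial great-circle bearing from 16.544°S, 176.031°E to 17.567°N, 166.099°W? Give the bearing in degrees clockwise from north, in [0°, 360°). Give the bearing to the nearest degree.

Δλ = -166.099 − 176.031 = -342.130°; wrapped into (−180°, 180°]: 17.870°.
θ = atan2( sin Δλ · cos φ₂ , cos φ₁ · sin φ₂ − sin φ₁ · cos φ₂ · cos Δλ )
  = atan2(0.29255, 0.54770) = 28.108° → normalised to [0°, 360°): 28.108°.

28°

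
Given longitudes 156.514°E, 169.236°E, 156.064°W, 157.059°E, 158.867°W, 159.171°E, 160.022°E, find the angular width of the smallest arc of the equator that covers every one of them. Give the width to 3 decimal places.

Sort the longitudes: -158.867°, -156.064°, +156.514°, +157.059°, +159.171°, +160.022°, +169.236°.
Eastward gaps between consecutive values (wrapping around): 2.803°, 312.578°, 0.545°, 2.112°, 0.851°, 9.214°, 31.897°.
Largest gap = 312.578° ⇒ minimal covering band is its complement: 360° − 312.578° = 47.422°.
Band runs from +156.514° eastward to -156.064°, crossing the antimeridian.

47.422°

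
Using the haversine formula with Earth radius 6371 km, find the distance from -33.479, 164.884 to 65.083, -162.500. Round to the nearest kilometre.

Δλ = -162.500 − 164.884 = -327.384°; wrapped into (−180°, 180°]: 32.616°.
Δφ = 65.083 − -33.479 = 98.562°.
a = sin²(Δφ/2) + cos φ₁ · cos φ₂ · sin²(Δλ/2) = 0.602148.
c = 2·atan2(√a, √(1−a)) = 1.77654 rad → d = 6371·c ≈ 11318.34 km.

11318 km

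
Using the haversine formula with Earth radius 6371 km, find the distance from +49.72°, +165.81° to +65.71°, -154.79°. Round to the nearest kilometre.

2861 km

Δλ = -154.79 − 165.81 = -320.60°; wrapped into (−180°, 180°]: 39.40°.
Δφ = 65.71 − 49.72 = 15.99°.
a = sin²(Δφ/2) + cos φ₁ · cos φ₂ · sin²(Δλ/2) = 0.049566.
c = 2·atan2(√a, √(1−a)) = 0.44903 rad → d = 6371·c ≈ 2860.78 km.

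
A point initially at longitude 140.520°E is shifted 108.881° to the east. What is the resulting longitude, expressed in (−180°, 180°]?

Start at +140.520°; shift +108.881° → +249.401°.
+249.401° lies outside (−180°, 180°]; subtract 360° → -110.599°.

110.599°W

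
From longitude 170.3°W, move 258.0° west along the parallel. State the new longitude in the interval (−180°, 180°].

Start at -170.3°; shift −258.0° → -428.3°.
-428.3° lies outside (−180°, 180°]; add 360° → -68.3°.

68.3°W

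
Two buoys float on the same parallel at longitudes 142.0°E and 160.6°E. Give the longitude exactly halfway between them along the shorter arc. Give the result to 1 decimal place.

Signed shortest Δλ from +142.0° to +160.6° is +18.6°.
Midpoint longitude = +142.0° + (+18.6°)/2 = +142.0° + 9.3° = +151.3°.

151.3°E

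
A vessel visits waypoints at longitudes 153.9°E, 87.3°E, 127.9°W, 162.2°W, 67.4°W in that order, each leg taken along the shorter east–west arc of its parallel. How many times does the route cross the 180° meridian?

1

Leg 1: +153.9° → +87.3°, shortest Δλ = -66.6° (west) — does not cross 180°.
Leg 2: +87.3° → -127.9°, shortest Δλ = 144.8° (east) — crosses 180°.
Leg 3: -127.9° → -162.2°, shortest Δλ = -34.3° (west) — does not cross 180°.
Leg 4: -162.2° → -67.4°, shortest Δλ = 94.8° (east) — does not cross 180°.
Total crossings: 1.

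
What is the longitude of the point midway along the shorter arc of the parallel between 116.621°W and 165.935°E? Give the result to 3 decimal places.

155.343°W

Signed shortest Δλ from -116.621° to +165.935° is -77.444°.
Midpoint longitude = -116.621° + (-77.444°)/2 = -116.621° − 38.722° = -155.343°.
(The naïve average (-116.621 + +165.935)/2 = 24.657° is on the wrong side of the globe.)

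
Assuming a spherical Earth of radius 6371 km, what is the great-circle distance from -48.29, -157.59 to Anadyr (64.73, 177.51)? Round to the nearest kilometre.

Δλ = 177.51 − -157.59 = 335.10°; wrapped into (−180°, 180°]: -24.90°.
Δφ = 64.73 − -48.29 = 113.02°.
a = sin²(Δφ/2) + cos φ₁ · cos φ₂ · sin²(Δλ/2) = 0.708727.
c = 2·atan2(√a, √(1−a)) = 2.00144 rad → d = 6371·c ≈ 12751.17 km.

12751 km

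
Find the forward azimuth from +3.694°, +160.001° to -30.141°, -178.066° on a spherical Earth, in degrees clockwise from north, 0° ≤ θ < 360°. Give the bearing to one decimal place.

Δλ = -178.066 − 160.001 = -338.067°; wrapped into (−180°, 180°]: 21.933°.
θ = atan2( sin Δλ · cos φ₂ , cos φ₁ · sin φ₂ − sin φ₁ · cos φ₂ · cos Δλ )
  = atan2(0.32302, -0.55277) = 149.700° → normalised to [0°, 360°): 149.700°.

149.7°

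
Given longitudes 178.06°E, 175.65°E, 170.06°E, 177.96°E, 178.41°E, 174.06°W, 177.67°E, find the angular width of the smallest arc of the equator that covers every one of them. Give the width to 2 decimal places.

Sort the longitudes: -174.06°, +170.06°, +175.65°, +177.67°, +177.96°, +178.06°, +178.41°.
Eastward gaps between consecutive values (wrapping around): 344.12°, 5.59°, 2.02°, 0.29°, 0.10°, 0.35°, 7.53°.
Largest gap = 344.12° ⇒ minimal covering band is its complement: 360° − 344.12° = 15.88°.
Band runs from +170.06° eastward to -174.06°, crossing the antimeridian.

15.88°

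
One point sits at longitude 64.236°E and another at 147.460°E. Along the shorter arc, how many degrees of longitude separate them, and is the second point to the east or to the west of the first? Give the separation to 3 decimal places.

83.224° east

Raw difference: 147.460 − 64.236 = 83.224°.
Normalise into (−180°, 180°]: 83.224° stays 83.224°.
Positive ⇒ the second point lies to the east; separation 83.224°.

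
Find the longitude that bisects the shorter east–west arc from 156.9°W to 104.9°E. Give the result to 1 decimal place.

154.0°E

Signed shortest Δλ from -156.9° to +104.9° is -98.2°.
Midpoint longitude = -156.9° + (-98.2°)/2 = -156.9° − 49.1° = -206.0°.
Normalise into (−180°, 180°]: +154.0°.
(The naïve average (-156.9 + +104.9)/2 = -26.0° is on the wrong side of the globe.)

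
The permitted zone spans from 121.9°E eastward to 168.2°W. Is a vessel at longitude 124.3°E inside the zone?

Yes

Band width going east from +121.9° to -168.2°: ((-168.2 − 121.9) mod 360) = 69.9°.
Offset of +124.3° east of the west edge: ((124.3 − 121.9) mod 360) = 2.4°.
2.4° ≤ 69.9° ⇒ inside.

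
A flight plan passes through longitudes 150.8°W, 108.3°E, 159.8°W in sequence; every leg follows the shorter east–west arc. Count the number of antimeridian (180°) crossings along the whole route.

Leg 1: -150.8° → +108.3°, shortest Δλ = -100.9° (west) — crosses 180°.
Leg 2: +108.3° → -159.8°, shortest Δλ = 91.9° (east) — crosses 180°.
Total crossings: 2.

2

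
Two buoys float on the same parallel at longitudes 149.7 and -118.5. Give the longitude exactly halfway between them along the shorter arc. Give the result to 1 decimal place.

Signed shortest Δλ from +149.7° to -118.5° is +91.8°.
Midpoint longitude = +149.7° + (+91.8°)/2 = +149.7° + 45.9° = +195.6°.
Normalise into (−180°, 180°]: -164.4°.
(The naïve average (+149.7 + -118.5)/2 = 15.6° is on the wrong side of the globe.)

-164.4°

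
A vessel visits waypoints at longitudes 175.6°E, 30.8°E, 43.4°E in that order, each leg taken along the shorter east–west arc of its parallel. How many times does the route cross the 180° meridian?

0

Leg 1: +175.6° → +30.8°, shortest Δλ = -144.8° (west) — does not cross 180°.
Leg 2: +30.8° → +43.4°, shortest Δλ = 12.6° (east) — does not cross 180°.
Total crossings: 0.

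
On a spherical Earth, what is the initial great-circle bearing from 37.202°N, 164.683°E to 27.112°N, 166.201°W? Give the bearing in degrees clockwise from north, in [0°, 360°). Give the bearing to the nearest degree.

104°

Δλ = -166.201 − 164.683 = -330.884°; wrapped into (−180°, 180°]: 29.116°.
θ = atan2( sin Δλ · cos φ₂ , cos φ₁ · sin φ₂ − sin φ₁ · cos φ₂ · cos Δλ )
  = atan2(0.43311, -0.10719) = 103.900° → normalised to [0°, 360°): 103.900°.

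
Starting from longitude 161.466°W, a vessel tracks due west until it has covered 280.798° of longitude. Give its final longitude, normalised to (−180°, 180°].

Start at -161.466°; shift −280.798° → -442.264°.
-442.264° lies outside (−180°, 180°]; add 360° → -82.264°.

82.264°W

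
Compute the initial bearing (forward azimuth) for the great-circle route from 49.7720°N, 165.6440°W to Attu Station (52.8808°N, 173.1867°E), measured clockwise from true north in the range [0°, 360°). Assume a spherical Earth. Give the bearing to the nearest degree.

291°

Δλ = 173.1867 − -165.6440 = 338.8307°; wrapped into (−180°, 180°]: -21.1693°.
θ = atan2( sin Δλ · cos φ₂ , cos φ₁ · sin φ₂ − sin φ₁ · cos φ₂ · cos Δλ )
  = atan2(-0.21793, 0.08532) = -68.619° → normalised to [0°, 360°): 291.381°.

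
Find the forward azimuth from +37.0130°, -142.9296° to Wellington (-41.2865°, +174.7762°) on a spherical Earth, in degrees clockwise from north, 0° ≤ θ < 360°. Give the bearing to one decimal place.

210.4°

Δλ = 174.7762 − -142.9296 = 317.7058°; wrapped into (−180°, 180°]: -42.2942°.
θ = atan2( sin Δλ · cos φ₂ , cos φ₁ · sin φ₂ − sin φ₁ · cos φ₂ · cos Δλ )
  = atan2(-0.50566, -0.86147) = -149.588° → normalised to [0°, 360°): 210.412°.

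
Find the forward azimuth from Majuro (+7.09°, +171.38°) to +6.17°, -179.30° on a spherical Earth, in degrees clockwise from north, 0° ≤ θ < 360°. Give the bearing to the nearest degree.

95°

Δλ = -179.30 − 171.38 = -350.68°; wrapped into (−180°, 180°]: 9.32°.
θ = atan2( sin Δλ · cos φ₂ , cos φ₁ · sin φ₂ − sin φ₁ · cos φ₂ · cos Δλ )
  = atan2(0.16101, -0.01444) = 95.124° → normalised to [0°, 360°): 95.124°.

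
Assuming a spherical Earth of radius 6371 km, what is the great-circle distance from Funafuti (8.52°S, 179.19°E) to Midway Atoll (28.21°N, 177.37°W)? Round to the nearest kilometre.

4101 km

Δλ = -177.37 − 179.19 = -356.56°; wrapped into (−180°, 180°]: 3.44°.
Δφ = 28.21 − -8.52 = 36.73°.
a = sin²(Δφ/2) + cos φ₁ · cos φ₂ · sin²(Δλ/2) = 0.100054.
c = 2·atan2(√a, √(1−a)) = 0.64368 rad → d = 6371·c ≈ 4100.89 km.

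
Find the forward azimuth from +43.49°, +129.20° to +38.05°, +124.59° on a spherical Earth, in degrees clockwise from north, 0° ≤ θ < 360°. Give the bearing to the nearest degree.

214°

Δλ = 124.59 − 129.20 = -4.61°.
θ = atan2( sin Δλ · cos φ₂ , cos φ₁ · sin φ₂ − sin φ₁ · cos φ₂ · cos Δλ )
  = atan2(-0.06329, -0.09305) = -145.777° → normalised to [0°, 360°): 214.223°.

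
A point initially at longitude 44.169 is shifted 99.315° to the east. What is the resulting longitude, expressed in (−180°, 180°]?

Start at +44.169°; shift +99.315° → +143.484°.
+143.484° already lies in (−180°, 180°].

+143.484°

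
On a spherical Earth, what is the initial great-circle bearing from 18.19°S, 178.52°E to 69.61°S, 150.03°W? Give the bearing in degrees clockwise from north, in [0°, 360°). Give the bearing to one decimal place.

167.2°

Δλ = -150.03 − 178.52 = -328.55°; wrapped into (−180°, 180°]: 31.45°.
θ = atan2( sin Δλ · cos φ₂ , cos φ₁ · sin φ₂ − sin φ₁ · cos φ₂ · cos Δλ )
  = atan2(0.18178, -0.79772) = 167.163° → normalised to [0°, 360°): 167.163°.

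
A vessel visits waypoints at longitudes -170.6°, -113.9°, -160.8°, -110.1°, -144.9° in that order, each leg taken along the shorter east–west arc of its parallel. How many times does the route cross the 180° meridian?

Leg 1: -170.6° → -113.9°, shortest Δλ = 56.7° (east) — does not cross 180°.
Leg 2: -113.9° → -160.8°, shortest Δλ = -46.9° (west) — does not cross 180°.
Leg 3: -160.8° → -110.1°, shortest Δλ = 50.7° (east) — does not cross 180°.
Leg 4: -110.1° → -144.9°, shortest Δλ = -34.8° (west) — does not cross 180°.
Total crossings: 0.

0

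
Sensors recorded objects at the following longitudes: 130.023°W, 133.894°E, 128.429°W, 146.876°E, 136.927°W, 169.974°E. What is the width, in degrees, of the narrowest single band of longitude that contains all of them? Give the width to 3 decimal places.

Sort the longitudes: -136.927°, -130.023°, -128.429°, +133.894°, +146.876°, +169.974°.
Eastward gaps between consecutive values (wrapping around): 6.904°, 1.594°, 262.323°, 12.982°, 23.098°, 53.099°.
Largest gap = 262.323° ⇒ minimal covering band is its complement: 360° − 262.323° = 97.677°.
Band runs from +133.894° eastward to -128.429°, crossing the antimeridian.

97.677°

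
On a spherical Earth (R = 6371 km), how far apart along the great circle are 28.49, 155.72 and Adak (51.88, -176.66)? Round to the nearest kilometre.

3462 km

Δλ = -176.66 − 155.72 = -332.38°; wrapped into (−180°, 180°]: 27.62°.
Δφ = 51.88 − 28.49 = 23.39°.
a = sin²(Δφ/2) + cos φ₁ · cos φ₂ · sin²(Δλ/2) = 0.072002.
c = 2·atan2(√a, √(1−a)) = 0.54332 rad → d = 6371·c ≈ 3461.51 km.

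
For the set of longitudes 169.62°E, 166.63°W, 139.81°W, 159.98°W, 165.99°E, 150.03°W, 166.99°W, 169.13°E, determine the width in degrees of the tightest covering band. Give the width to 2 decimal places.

54.20°

Sort the longitudes: -166.99°, -166.63°, -159.98°, -150.03°, -139.81°, +165.99°, +169.13°, +169.62°.
Eastward gaps between consecutive values (wrapping around): 0.36°, 6.65°, 9.95°, 10.22°, 305.80°, 3.14°, 0.49°, 23.39°.
Largest gap = 305.80° ⇒ minimal covering band is its complement: 360° − 305.80° = 54.20°.
Band runs from +165.99° eastward to -139.81°, crossing the antimeridian.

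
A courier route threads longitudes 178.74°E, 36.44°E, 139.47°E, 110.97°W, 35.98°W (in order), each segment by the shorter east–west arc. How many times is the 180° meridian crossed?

Leg 1: +178.74° → +36.44°, shortest Δλ = -142.3° (west) — does not cross 180°.
Leg 2: +36.44° → +139.47°, shortest Δλ = 103.03° (east) — does not cross 180°.
Leg 3: +139.47° → -110.97°, shortest Δλ = 109.56° (east) — crosses 180°.
Leg 4: -110.97° → -35.98°, shortest Δλ = 74.99° (east) — does not cross 180°.
Total crossings: 1.

1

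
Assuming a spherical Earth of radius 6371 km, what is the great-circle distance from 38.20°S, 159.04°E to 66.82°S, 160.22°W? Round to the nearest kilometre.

Δλ = -160.22 − 159.04 = -319.26°; wrapped into (−180°, 180°]: 40.74°.
Δφ = -66.82 − -38.20 = -28.62°.
a = sin²(Δφ/2) + cos φ₁ · cos φ₂ · sin²(Δλ/2) = 0.098571.
c = 2·atan2(√a, √(1−a)) = 0.63872 rad → d = 6371·c ≈ 4069.29 km.

4069 km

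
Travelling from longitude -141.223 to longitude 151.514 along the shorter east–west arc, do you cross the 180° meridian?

Yes

Naïve |151.514 − -141.223| = 292.737° > 180°, so the shorter arc goes the other way round — across 180°.
Signed shortest Δλ = ((151.514 − -141.223 + 180) mod 360) − 180 = -67.263°.
Going west by 67.263° from -141.223° passes through 180° before reaching +151.514°.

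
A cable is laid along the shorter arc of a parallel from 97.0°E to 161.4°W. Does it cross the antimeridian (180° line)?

Yes

Naïve |-161.4 − 97.0| = 258.4° > 180°, so the shorter arc goes the other way round — across 180°.
Signed shortest Δλ = ((-161.4 − 97.0 + 180) mod 360) − 180 = 101.6°.
Going east by 101.6° from +97.0° passes through 180° before reaching -161.4°.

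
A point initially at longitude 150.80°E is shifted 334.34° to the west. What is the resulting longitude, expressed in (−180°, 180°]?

Start at +150.80°; shift −334.34° → -183.54°.
-183.54° lies outside (−180°, 180°]; add 360° → +176.46°.

176.46°E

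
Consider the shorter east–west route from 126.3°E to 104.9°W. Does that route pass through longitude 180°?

Naïve |-104.9 − 126.3| = 231.2° > 180°, so the shorter arc goes the other way round — across 180°.
Signed shortest Δλ = ((-104.9 − 126.3 + 180) mod 360) − 180 = 128.8°.
Going east by 128.8° from +126.3° passes through 180° before reaching -104.9°.

Yes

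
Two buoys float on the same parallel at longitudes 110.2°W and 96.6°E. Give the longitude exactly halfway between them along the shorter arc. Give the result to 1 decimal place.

Signed shortest Δλ from -110.2° to +96.6° is -153.2°.
Midpoint longitude = -110.2° + (-153.2°)/2 = -110.2° − 76.6° = -186.8°.
Normalise into (−180°, 180°]: +173.2°.
(The naïve average (-110.2 + +96.6)/2 = -6.8° is on the wrong side of the globe.)

173.2°E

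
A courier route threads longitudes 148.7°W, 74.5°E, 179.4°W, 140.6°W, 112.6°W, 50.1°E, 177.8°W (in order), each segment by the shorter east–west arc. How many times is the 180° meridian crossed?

3

Leg 1: -148.7° → +74.5°, shortest Δλ = -136.8° (west) — crosses 180°.
Leg 2: +74.5° → -179.4°, shortest Δλ = 106.1° (east) — crosses 180°.
Leg 3: -179.4° → -140.6°, shortest Δλ = 38.8° (east) — does not cross 180°.
Leg 4: -140.6° → -112.6°, shortest Δλ = 28.0° (east) — does not cross 180°.
Leg 5: -112.6° → +50.1°, shortest Δλ = 162.7° (east) — does not cross 180°.
Leg 6: +50.1° → -177.8°, shortest Δλ = 132.1° (east) — crosses 180°.
Total crossings: 3.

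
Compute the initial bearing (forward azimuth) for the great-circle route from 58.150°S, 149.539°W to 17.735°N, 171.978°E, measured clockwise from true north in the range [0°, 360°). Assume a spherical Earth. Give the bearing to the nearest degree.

Δλ = 171.978 − -149.539 = 321.517°; wrapped into (−180°, 180°]: -38.483°.
θ = atan2( sin Δλ · cos φ₂ , cos φ₁ · sin φ₂ − sin φ₁ · cos φ₂ · cos Δλ )
  = atan2(-0.59271, 0.79407) = -36.738° → normalised to [0°, 360°): 323.262°.

323°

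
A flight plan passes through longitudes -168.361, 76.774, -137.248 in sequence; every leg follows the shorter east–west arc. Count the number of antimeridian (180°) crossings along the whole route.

2

Leg 1: -168.361° → +76.774°, shortest Δλ = -114.865° (west) — crosses 180°.
Leg 2: +76.774° → -137.248°, shortest Δλ = 145.978° (east) — crosses 180°.
Total crossings: 2.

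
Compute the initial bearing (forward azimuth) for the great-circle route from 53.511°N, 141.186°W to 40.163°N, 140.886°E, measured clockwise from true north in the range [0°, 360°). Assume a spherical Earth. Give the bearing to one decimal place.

Δλ = 140.886 − -141.186 = 282.072°; wrapped into (−180°, 180°]: -77.928°.
θ = atan2( sin Δλ · cos φ₂ , cos φ₁ · sin φ₂ − sin φ₁ · cos φ₂ · cos Δλ )
  = atan2(-0.74731, 0.25504) = -71.156° → normalised to [0°, 360°): 288.844°.

288.8°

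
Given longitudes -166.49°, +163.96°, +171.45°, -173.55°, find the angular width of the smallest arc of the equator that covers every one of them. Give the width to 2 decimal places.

29.55°

Sort the longitudes: -173.55°, -166.49°, +163.96°, +171.45°.
Eastward gaps between consecutive values (wrapping around): 7.06°, 330.45°, 7.49°, 15.00°.
Largest gap = 330.45° ⇒ minimal covering band is its complement: 360° − 330.45° = 29.55°.
Band runs from +163.96° eastward to -166.49°, crossing the antimeridian.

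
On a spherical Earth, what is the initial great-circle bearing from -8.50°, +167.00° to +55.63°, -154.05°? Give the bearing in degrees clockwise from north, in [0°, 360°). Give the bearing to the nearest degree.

22°

Δλ = -154.05 − 167.00 = -321.05°; wrapped into (−180°, 180°]: 38.95°.
θ = atan2( sin Δλ · cos φ₂ , cos φ₁ · sin φ₂ − sin φ₁ · cos φ₂ · cos Δλ )
  = atan2(0.35489, 0.88124) = 21.936° → normalised to [0°, 360°): 21.936°.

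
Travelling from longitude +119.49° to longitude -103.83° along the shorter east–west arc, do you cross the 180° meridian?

Naïve |-103.83 − 119.49| = 223.32° > 180°, so the shorter arc goes the other way round — across 180°.
Signed shortest Δλ = ((-103.83 − 119.49 + 180) mod 360) − 180 = 136.68°.
Going east by 136.68° from +119.49° passes through 180° before reaching -103.83°.

Yes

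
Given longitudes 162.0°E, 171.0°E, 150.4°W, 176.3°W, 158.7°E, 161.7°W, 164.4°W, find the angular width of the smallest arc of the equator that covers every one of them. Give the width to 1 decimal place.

50.9°

Sort the longitudes: -176.3°, -164.4°, -161.7°, -150.4°, +158.7°, +162.0°, +171.0°.
Eastward gaps between consecutive values (wrapping around): 11.9°, 2.7°, 11.3°, 309.1°, 3.3°, 9.0°, 12.7°.
Largest gap = 309.1° ⇒ minimal covering band is its complement: 360° − 309.1° = 50.9°.
Band runs from +158.7° eastward to -150.4°, crossing the antimeridian.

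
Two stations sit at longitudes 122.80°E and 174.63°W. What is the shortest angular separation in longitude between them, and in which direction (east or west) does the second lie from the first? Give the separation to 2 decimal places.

Raw difference: -174.63 − 122.80 = -297.43°.
Normalise into (−180°, 180°]: -297.43° + 360° = 62.57°.
Positive ⇒ the second point lies to the east; separation 62.57°.

62.57° east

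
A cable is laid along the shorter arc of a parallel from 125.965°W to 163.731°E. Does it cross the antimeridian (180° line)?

Yes

Naïve |163.731 − -125.965| = 289.696° > 180°, so the shorter arc goes the other way round — across 180°.
Signed shortest Δλ = ((163.731 − -125.965 + 180) mod 360) − 180 = -70.304°.
Going west by 70.304° from -125.965° passes through 180° before reaching +163.731°.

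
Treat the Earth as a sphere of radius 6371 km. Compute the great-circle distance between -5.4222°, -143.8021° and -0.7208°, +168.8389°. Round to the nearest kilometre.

5282 km

Δλ = 168.8389 − -143.8021 = 312.6410°; wrapped into (−180°, 180°]: -47.3590°.
Δφ = -0.7208 − -5.4222 = 4.7014°.
a = sin²(Δφ/2) + cos φ₁ · cos φ₂ · sin²(Δλ/2) = 0.162247.
c = 2·atan2(√a, √(1−a)) = 0.82914 rad → d = 6371·c ≈ 5282.48 km.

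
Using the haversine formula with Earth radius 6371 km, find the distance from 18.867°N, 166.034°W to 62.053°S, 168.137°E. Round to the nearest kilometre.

9283 km

Δλ = 168.137 − -166.034 = 334.171°; wrapped into (−180°, 180°]: -25.829°.
Δφ = -62.053 − 18.867 = -80.920°.
a = sin²(Δφ/2) + cos φ₁ · cos φ₂ · sin²(Δλ/2) = 0.443245.
c = 2·atan2(√a, √(1−a)) = 1.45704 rad → d = 6371·c ≈ 9282.81 km.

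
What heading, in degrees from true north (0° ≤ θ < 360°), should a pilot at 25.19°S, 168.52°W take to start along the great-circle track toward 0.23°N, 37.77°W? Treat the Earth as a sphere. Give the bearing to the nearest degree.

110°

Δλ = -37.77 − -168.52 = 130.75°.
θ = atan2( sin Δλ · cos φ₂ , cos φ₁ · sin φ₂ − sin φ₁ · cos φ₂ · cos Δλ )
  = atan2(0.75756, -0.27419) = 109.897° → normalised to [0°, 360°): 109.897°.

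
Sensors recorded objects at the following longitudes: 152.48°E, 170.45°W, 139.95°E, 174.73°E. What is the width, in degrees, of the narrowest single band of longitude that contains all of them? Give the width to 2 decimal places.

Sort the longitudes: -170.45°, +139.95°, +152.48°, +174.73°.
Eastward gaps between consecutive values (wrapping around): 310.40°, 12.53°, 22.25°, 14.82°.
Largest gap = 310.40° ⇒ minimal covering band is its complement: 360° − 310.40° = 49.60°.
Band runs from +139.95° eastward to -170.45°, crossing the antimeridian.

49.60°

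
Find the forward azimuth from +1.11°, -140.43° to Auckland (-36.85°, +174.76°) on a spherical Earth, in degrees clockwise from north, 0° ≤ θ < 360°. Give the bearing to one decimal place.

222.7°

Δλ = 174.76 − -140.43 = 315.19°; wrapped into (−180°, 180°]: -44.81°.
θ = atan2( sin Δλ · cos φ₂ , cos φ₁ · sin φ₂ − sin φ₁ · cos φ₂ · cos Δλ )
  = atan2(-0.56395, -0.61061) = -137.275° → normalised to [0°, 360°): 222.725°.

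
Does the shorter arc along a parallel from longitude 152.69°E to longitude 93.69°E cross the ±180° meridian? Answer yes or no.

Signed shortest Δλ = ((93.69 − 152.69 + 180) mod 360) − 180 = -59.0°.
Going west by 59.0° from +152.69° reaches +93.69° without touching 180°.

No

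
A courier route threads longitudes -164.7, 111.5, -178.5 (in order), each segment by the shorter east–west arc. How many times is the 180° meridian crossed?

Leg 1: -164.7° → +111.5°, shortest Δλ = -83.8° (west) — crosses 180°.
Leg 2: +111.5° → -178.5°, shortest Δλ = 70.0° (east) — crosses 180°.
Total crossings: 2.

2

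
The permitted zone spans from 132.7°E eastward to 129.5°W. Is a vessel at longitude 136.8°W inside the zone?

Band width going east from +132.7° to -129.5°: ((-129.5 − 132.7) mod 360) = 97.8°.
Offset of -136.8° east of the west edge: ((-136.8 − 132.7) mod 360) = 90.5°.
90.5° ≤ 97.8° ⇒ inside.

Yes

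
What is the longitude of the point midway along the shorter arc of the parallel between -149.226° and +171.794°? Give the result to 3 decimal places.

-168.716°

Signed shortest Δλ from -149.226° to +171.794° is -38.980°.
Midpoint longitude = -149.226° + (-38.980°)/2 = -149.226° − 19.490° = -168.716°.
(The naïve average (-149.226 + +171.794)/2 = 11.284° is on the wrong side of the globe.)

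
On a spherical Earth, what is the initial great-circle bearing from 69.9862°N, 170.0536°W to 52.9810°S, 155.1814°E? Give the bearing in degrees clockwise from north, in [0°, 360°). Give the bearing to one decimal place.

Δλ = 155.1814 − -170.0536 = 325.2350°; wrapped into (−180°, 180°]: -34.7650°.
θ = atan2( sin Δλ · cos φ₂ , cos φ₁ · sin φ₂ − sin φ₁ · cos φ₂ · cos Δλ )
  = atan2(-0.34331, -0.73800) = -155.052° → normalised to [0°, 360°): 204.948°.

204.9°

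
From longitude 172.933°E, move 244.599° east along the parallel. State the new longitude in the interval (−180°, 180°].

57.532°E

Start at +172.933°; shift +244.599° → +417.532°.
+417.532° lies outside (−180°, 180°]; subtract 360° → +57.532°.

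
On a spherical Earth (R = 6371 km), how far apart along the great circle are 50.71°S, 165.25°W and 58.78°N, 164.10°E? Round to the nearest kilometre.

12487 km

Δλ = 164.10 − -165.25 = 329.35°; wrapped into (−180°, 180°]: -30.65°.
Δφ = 58.78 − -50.71 = 109.49°.
a = sin²(Δφ/2) + cos φ₁ · cos φ₂ · sin²(Δλ/2) = 0.689748.
c = 2·atan2(√a, √(1−a)) = 1.96005 rad → d = 6371·c ≈ 12487.47 km.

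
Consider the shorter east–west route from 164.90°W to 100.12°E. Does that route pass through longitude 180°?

Naïve |100.12 − -164.90| = 265.02° > 180°, so the shorter arc goes the other way round — across 180°.
Signed shortest Δλ = ((100.12 − -164.90 + 180) mod 360) − 180 = -94.98°.
Going west by 94.98° from -164.90° passes through 180° before reaching +100.12°.

Yes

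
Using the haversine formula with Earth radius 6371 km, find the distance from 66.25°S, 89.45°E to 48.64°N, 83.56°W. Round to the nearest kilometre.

Δλ = -83.56 − 89.45 = -173.01°.
Δφ = 48.64 − -66.25 = 114.89°.
a = sin²(Δφ/2) + cos φ₁ · cos φ₂ · sin²(Δλ/2) = 0.975580.
c = 2·atan2(√a, √(1−a)) = 2.82777 rad → d = 6371·c ≈ 18015.71 km.

18016 km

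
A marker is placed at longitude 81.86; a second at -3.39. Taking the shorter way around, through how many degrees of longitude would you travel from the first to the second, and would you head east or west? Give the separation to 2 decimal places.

85.25° west

Raw difference: -3.39 − 81.86 = -85.25°.
Normalise into (−180°, 180°]: -85.25° stays -85.25°.
Negative ⇒ the second point lies to the west; separation 85.25°.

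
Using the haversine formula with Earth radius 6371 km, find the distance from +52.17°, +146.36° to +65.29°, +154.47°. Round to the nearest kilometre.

Δλ = 154.47 − 146.36 = 8.11°.
Δφ = 65.29 − 52.17 = 13.12°.
a = sin²(Δφ/2) + cos φ₁ · cos φ₂ · sin²(Δλ/2) = 0.014334.
c = 2·atan2(√a, √(1−a)) = 0.24002 rad → d = 6371·c ≈ 1529.18 km.

1529 km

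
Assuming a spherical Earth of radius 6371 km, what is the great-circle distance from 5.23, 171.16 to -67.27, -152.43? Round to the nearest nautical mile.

4621 nmi

Δλ = -152.43 − 171.16 = -323.59°; wrapped into (−180°, 180°]: 36.41°.
Δφ = -67.27 − 5.23 = -72.50°.
a = sin²(Δφ/2) + cos φ₁ · cos φ₂ · sin²(Δλ/2) = 0.387204.
c = 2·atan2(√a, √(1−a)) = 1.34324 rad → d = 6371·c ≈ 8557.81 km ≈ 4620.85 nmi.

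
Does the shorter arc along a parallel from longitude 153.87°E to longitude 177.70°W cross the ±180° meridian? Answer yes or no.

Naïve |-177.70 − 153.87| = 331.57° > 180°, so the shorter arc goes the other way round — across 180°.
Signed shortest Δλ = ((-177.70 − 153.87 + 180) mod 360) − 180 = 28.43°.
Going east by 28.43° from +153.87° passes through 180° before reaching -177.70°.

Yes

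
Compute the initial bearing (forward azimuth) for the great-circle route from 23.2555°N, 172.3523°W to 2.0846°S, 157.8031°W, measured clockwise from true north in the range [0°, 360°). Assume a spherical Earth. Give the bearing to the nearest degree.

149°

Δλ = -157.8031 − -172.3523 = 14.5492°.
θ = atan2( sin Δλ · cos φ₂ , cos φ₁ · sin φ₂ − sin φ₁ · cos φ₂ · cos Δλ )
  = atan2(0.25105, -0.41534) = 148.850° → normalised to [0°, 360°): 148.850°.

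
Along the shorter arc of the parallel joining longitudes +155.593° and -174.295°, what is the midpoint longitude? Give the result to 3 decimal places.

+170.649°

Signed shortest Δλ from +155.593° to -174.295° is +30.112°.
Midpoint longitude = +155.593° + (+30.112°)/2 = +155.593° + 15.056° = +170.649°.
(The naïve average (+155.593 + -174.295)/2 = -9.351° is on the wrong side of the globe.)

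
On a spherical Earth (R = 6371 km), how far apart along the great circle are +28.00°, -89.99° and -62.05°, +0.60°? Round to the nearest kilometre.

12762 km

Δλ = 0.60 − -89.99 = 90.59°.
Δφ = -62.05 − 28.00 = -90.05°.
a = sin²(Δφ/2) + cos φ₁ · cos φ₂ · sin²(Δλ/2) = 0.709486.
c = 2·atan2(√a, √(1−a)) = 2.00311 rad → d = 6371·c ≈ 12761.81 km.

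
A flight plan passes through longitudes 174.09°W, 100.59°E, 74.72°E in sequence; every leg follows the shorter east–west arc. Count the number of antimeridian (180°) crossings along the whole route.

Leg 1: -174.09° → +100.59°, shortest Δλ = -85.32° (west) — crosses 180°.
Leg 2: +100.59° → +74.72°, shortest Δλ = -25.87° (west) — does not cross 180°.
Total crossings: 1.

1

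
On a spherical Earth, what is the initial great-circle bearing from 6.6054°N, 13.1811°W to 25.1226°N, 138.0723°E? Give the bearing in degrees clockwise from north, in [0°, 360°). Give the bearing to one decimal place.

Δλ = 138.0723 − -13.1811 = 151.2534°.
θ = atan2( sin Δλ · cos φ₂ , cos φ₁ · sin φ₂ − sin φ₁ · cos φ₂ · cos Δλ )
  = atan2(0.43544, 0.51305) = 40.322° → normalised to [0°, 360°): 40.322°.

40.3°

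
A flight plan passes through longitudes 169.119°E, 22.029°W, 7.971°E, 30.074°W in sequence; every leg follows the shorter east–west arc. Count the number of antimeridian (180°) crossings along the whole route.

Leg 1: +169.119° → -22.029°, shortest Δλ = 168.852° (east) — crosses 180°.
Leg 2: -22.029° → +7.971°, shortest Δλ = 30.0° (east) — does not cross 180°.
Leg 3: +7.971° → -30.074°, shortest Δλ = -38.045° (west) — does not cross 180°.
Total crossings: 1.

1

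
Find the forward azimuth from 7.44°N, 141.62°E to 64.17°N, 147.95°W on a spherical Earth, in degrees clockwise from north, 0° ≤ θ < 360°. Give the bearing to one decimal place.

25.2°

Δλ = -147.95 − 141.62 = -289.57°; wrapped into (−180°, 180°]: 70.43°.
θ = atan2( sin Δλ · cos φ₂ , cos φ₁ · sin φ₂ − sin φ₁ · cos φ₂ · cos Δλ )
  = atan2(0.41053, 0.87362) = 25.170° → normalised to [0°, 360°): 25.170°.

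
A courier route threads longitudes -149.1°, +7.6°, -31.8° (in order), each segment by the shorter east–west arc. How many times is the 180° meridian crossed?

Leg 1: -149.1° → +7.6°, shortest Δλ = 156.7° (east) — does not cross 180°.
Leg 2: +7.6° → -31.8°, shortest Δλ = -39.4° (west) — does not cross 180°.
Total crossings: 0.

0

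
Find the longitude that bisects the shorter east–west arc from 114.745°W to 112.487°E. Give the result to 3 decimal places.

Signed shortest Δλ from -114.745° to +112.487° is -132.768°.
Midpoint longitude = -114.745° + (-132.768°)/2 = -114.745° − 66.384° = -181.129°.
Normalise into (−180°, 180°]: +178.871°.
(The naïve average (-114.745 + +112.487)/2 = -1.129° is on the wrong side of the globe.)

178.871°E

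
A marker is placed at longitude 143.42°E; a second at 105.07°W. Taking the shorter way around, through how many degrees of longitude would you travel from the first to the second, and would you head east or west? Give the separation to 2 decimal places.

111.51° east

Raw difference: -105.07 − 143.42 = -248.49°.
Normalise into (−180°, 180°]: -248.49° + 360° = 111.51°.
Positive ⇒ the second point lies to the east; separation 111.51°.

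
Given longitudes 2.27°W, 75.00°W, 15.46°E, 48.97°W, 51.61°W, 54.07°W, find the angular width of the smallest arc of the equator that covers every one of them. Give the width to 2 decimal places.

90.46°

Sort the longitudes: -75.00°, -54.07°, -51.61°, -48.97°, -2.27°, +15.46°.
Eastward gaps between consecutive values (wrapping around): 20.93°, 2.46°, 2.64°, 46.70°, 17.73°, 269.54°.
Largest gap = 269.54° ⇒ minimal covering band is its complement: 360° − 269.54° = 90.46°.
Band runs from -75.00° eastward to +15.46°.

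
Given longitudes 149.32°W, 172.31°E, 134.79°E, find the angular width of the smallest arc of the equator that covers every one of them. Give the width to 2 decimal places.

75.89°

Sort the longitudes: -149.32°, +134.79°, +172.31°.
Eastward gaps between consecutive values (wrapping around): 284.11°, 37.52°, 38.37°.
Largest gap = 284.11° ⇒ minimal covering band is its complement: 360° − 284.11° = 75.89°.
Band runs from +134.79° eastward to -149.32°, crossing the antimeridian.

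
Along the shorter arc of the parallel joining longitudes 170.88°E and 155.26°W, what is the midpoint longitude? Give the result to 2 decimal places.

Signed shortest Δλ from +170.88° to -155.26° is +33.86°.
Midpoint longitude = +170.88° + (+33.86°)/2 = +170.88° + 16.93° = +187.81°.
Normalise into (−180°, 180°]: -172.19°.
(The naïve average (+170.88 + -155.26)/2 = 7.81° is on the wrong side of the globe.)

172.19°W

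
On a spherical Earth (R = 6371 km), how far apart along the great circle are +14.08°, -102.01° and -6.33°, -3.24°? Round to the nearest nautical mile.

Δλ = -3.24 − -102.01 = 98.77°.
Δφ = -6.33 − 14.08 = -20.41°.
a = sin²(Δφ/2) + cos φ₁ · cos φ₂ · sin²(Δλ/2) = 0.586904.
c = 2·atan2(√a, √(1−a)) = 1.74549 rad → d = 6371·c ≈ 11120.53 km ≈ 6004.61 nmi.

6005 nmi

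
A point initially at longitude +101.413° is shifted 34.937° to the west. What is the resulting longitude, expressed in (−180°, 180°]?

Start at +101.413°; shift −34.937° → +66.476°.
+66.476° already lies in (−180°, 180°].

+66.476°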